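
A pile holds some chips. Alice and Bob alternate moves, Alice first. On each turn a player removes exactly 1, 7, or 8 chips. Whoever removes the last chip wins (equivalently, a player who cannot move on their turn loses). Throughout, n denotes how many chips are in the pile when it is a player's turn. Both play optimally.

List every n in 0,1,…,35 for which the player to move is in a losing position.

0, 2, 4, 6, 15, 17, 19, 21, 30, 32, 34

Work bottom-up. With no move the player to move loses. Otherwise the position is W if at least one move leads to an L position for the opponent, and L if every move leads to a W.
n=0: no move → L
n=1: can move to 0, which is L ⇒ W
n=2: the only move is to 1(W), a W ⇒ L
n=3: can move to 2, which is L ⇒ W
n=4: the only move is to 3(W), a W ⇒ L
n=5: can move to 4, which is L ⇒ W
n=6: the only move is to 5(W), a W ⇒ L
n=7: can move to 6, which is L ⇒ W
n=8: can move to 0, which is L ⇒ W
n=9: can move to 2, which is L ⇒ W
n=10: can move to 2, which is L ⇒ W
n=11: can move to 4, which is L ⇒ W
n=12: can move to 4, which is L ⇒ W
n=13: can move to 6, which is L ⇒ W
n=14: can move to 6, which is L ⇒ W
n=15: moves to 14(W), 8(W), 7(W); every one is W ⇒ L
n=16: can move to 15, which is L ⇒ W
n=17: moves to 16(W), 10(W), 9(W); every one is W ⇒ L
n=18: can move to 17, which is L ⇒ W
n=19: moves to 18(W), 12(W), 11(W); every one is W ⇒ L
n=20: can move to 19, which is L ⇒ W
n=21: moves to 20(W), 14(W), 13(W); every one is W ⇒ L
n=22: can move to 21, which is L ⇒ W
n=23: can move to 15, which is L ⇒ W
n=24: can move to 17, which is L ⇒ W
n=25: can move to 17, which is L ⇒ W
n=26: can move to 19, which is L ⇒ W
n=27: can move to 19, which is L ⇒ W
n=28: can move to 21, which is L ⇒ W
n=29: can move to 21, which is L ⇒ W
n=30: moves to 29(W), 23(W), 22(W); every one is W ⇒ L
n=31: can move to 30, which is L ⇒ W
n=32: moves to 31(W), 25(W), 24(W); every one is W ⇒ L
n=33: can move to 32, which is L ⇒ W
n=34: moves to 33(W), 27(W), 26(W); every one is W ⇒ L
n=35: can move to 34, which is L ⇒ W
The losing starting values of n are exactly the entries labelled L in this table (11 of them).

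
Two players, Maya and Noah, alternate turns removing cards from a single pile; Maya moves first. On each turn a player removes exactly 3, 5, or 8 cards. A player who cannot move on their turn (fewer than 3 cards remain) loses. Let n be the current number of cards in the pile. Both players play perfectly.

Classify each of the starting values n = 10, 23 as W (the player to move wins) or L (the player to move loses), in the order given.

10: W, 23: L

Compute win/loss labels from the base case upward. A position with no move is L. Any other position is W if it can reach an L in one move, else L.
n=0: no move → L
n=1: no move → L
n=2: no move → L
n=3: can move to 0, which is L ⇒ W
n=4: can move to 1, which is L ⇒ W
n=5: can move to 2, which is L ⇒ W
n=6: can move to 1, which is L ⇒ W
n=7: can move to 2, which is L ⇒ W
n=8: can move to 0, which is L ⇒ W
n=9: can move to 1, which is L ⇒ W
n=10: can move to 2, which is L ⇒ W
n=11: moves to 8(W), 6(W), 3(W); every one is W ⇒ L
n=12: moves to 9(W), 7(W), 4(W); every one is W ⇒ L
n=13: moves to 10(W), 8(W), 5(W); every one is W ⇒ L
n=14: can move to 11, which is L ⇒ W
n=15: can move to 12, which is L ⇒ W
n=16: can move to 13, which is L ⇒ W
n=17: can move to 12, which is L ⇒ W
n=18: can move to 13, which is L ⇒ W
n=19: can move to 11, which is L ⇒ W
n=20: can move to 12, which is L ⇒ W
n=21: can move to 13, which is L ⇒ W
n=22: moves to 19(W), 17(W), 14(W); every one is W ⇒ L
n=23: moves to 20(W), 18(W), 15(W); every one is W ⇒ L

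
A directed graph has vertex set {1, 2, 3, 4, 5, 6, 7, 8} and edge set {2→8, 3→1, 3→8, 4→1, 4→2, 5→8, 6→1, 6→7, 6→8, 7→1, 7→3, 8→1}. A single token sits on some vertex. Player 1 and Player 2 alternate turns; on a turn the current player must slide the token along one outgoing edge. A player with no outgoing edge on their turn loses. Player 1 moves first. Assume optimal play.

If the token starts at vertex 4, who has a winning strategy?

Player 1 wins.

Use the standard recursion: the mover loses at a terminal position; elsewhere, the mover wins exactly when some move hands the opponent an L position.
Every edge goes from a vertex to one that appears earlier in the order 1, 8, 3, 7, 6, 2, 4, 5, so processing vertices in that order labels each vertex after all of its successors.
1: no outgoing edge → L
8: reaches L-position 1 → W
3: reaches L-position 1 → W
7: reaches L-position 1 → W
6: reaches L-position 1 → W
2: only reaches 8(W), which is W → L
4: reaches L-position 2 → W
5: only reaches 8(W), which is W → L
The starting position 4 is W: Player 1 should move to 2, handing over an L position.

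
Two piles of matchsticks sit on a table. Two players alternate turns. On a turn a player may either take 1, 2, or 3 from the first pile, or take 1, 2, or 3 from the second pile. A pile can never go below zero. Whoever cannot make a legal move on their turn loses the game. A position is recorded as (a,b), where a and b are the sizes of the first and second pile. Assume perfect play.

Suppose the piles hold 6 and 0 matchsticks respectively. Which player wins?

The first player wins.

Build the W/L table. Terminal = L. A non-terminal position is W if it has a move to some L; otherwise it is L.
No move ever increases a pile, so every position that can arise here has a ≤ 6 and b ≤ 0; it is enough to label the cells with 0 ≤ a ≤ 6 and 0 ≤ b ≤ 0.
Every move lowers a or b (never raises either), so fill the grid row by row in increasing a, and left to right within a row: each cell's successors are then already labelled.
      b=0
a=0:    L
a=1:    W
a=2:    W
a=3:    W
a=4:    L
a=5:    W
a=6:    W
Cells with no legal move (terminal, hence L): (0,0).
The remaining L cells, each justified by listing all of its moves:
(4,0): L (options (3,0)(W), (2,0)(W), (1,0)(W) are all W)
Every other cell has at least one move into one of the L cells above, so it is W.
From (6,0) the player to move can move to (4,0), reaching an L position.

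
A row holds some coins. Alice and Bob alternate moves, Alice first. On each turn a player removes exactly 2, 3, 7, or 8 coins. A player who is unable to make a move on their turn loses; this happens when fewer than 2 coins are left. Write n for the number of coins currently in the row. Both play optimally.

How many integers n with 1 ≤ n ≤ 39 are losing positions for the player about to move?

15

Label each position W (a win for the player to move) or L (a loss). A position with no legal move is L; any other position is W exactly when some move reaches an L, and L when every move reaches a W.
n=0: no move → L
n=1: no move → L
n=2: W (go to 0, an L position)
n=3: W (go to 1, an L position)
n=4: W (go to 1, an L position)
n=5: L (options 3(W), 2(W) are all W)
n=6: L (options 4(W), 3(W) are all W)
n=7: W (go to 5, an L position)
n=8: W (go to 6, an L position)
n=9: W (go to 6, an L position)
n=10: L (options 8(W), 7(W), 3(W), 2(W) are all W)
n=11: L (options 9(W), 8(W), 4(W), 3(W) are all W)
n=12: W (go to 10, an L position)
n=13: W (go to 11, an L position)
n=14: W (go to 11, an L position)
n=15: L (options 13(W), 12(W), 8(W), 7(W) are all W)
n=16: L (options 14(W), 13(W), 9(W), 8(W) are all W)
n=17: W (go to 15, an L position)
n=18: W (go to 16, an L position)
n=19: W (go to 16, an L position)
n=20: L (options 18(W), 17(W), 13(W), 12(W) are all W)
n=21: L (options 19(W), 18(W), 14(W), 13(W) are all W)
n=22: W (go to 20, an L position)
n=23: W (go to 21, an L position)
n=24: W (go to 21, an L position)
n=25: L (options 23(W), 22(W), 18(W), 17(W) are all W)
n=26: L (options 24(W), 23(W), 19(W), 18(W) are all W)
n=27: W (go to 25, an L position)
n=28: W (go to 26, an L position)
n=29: W (go to 26, an L position)
n=30: L (options 28(W), 27(W), 23(W), 22(W) are all W)
n=31: L (options 29(W), 28(W), 24(W), 23(W) are all W)
n=32: W (go to 30, an L position)
n=33: W (go to 31, an L position)
n=34: W (go to 31, an L position)
n=35: L (options 33(W), 32(W), 28(W), 27(W) are all W)
n=36: L (options 34(W), 33(W), 29(W), 28(W) are all W)
n=37: W (go to 35, an L position)
n=38: W (go to 36, an L position)
n=39: W (go to 36, an L position)
L entries with 1 ≤ n ≤ 39 (n=0 is outside the asked range and is not counted): n = 1, 5, 6, 10, 11, 15, 16, 20, 21, 25, 26, 30, 31, 35, 36; that makes 15.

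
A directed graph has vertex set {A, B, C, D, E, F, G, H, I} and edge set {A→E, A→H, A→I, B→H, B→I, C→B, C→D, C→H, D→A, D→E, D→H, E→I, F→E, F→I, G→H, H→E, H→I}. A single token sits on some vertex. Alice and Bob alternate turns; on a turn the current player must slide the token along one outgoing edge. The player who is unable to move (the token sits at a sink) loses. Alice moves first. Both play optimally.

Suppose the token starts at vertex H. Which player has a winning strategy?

Alice wins.

Label each position W (a win for the player to move) or L (a loss). A position with no legal move is L; any other position is W exactly when some move reaches an L, and L when every move reaches a W.
Every edge goes from a vertex to one that appears earlier in the order I, E, H, A, B, D, F, G, C, so processing vertices in that order labels each vertex after all of its successors.
I: no outgoing edge → L
E: W (go to I, an L position)
H: W (go to I, an L position)
A: W (go to I, an L position)
B: W (go to I, an L position)
D: L (options A(W), H(W), E(W) are all W)
F: W (go to I, an L position)
G: L (sole option H(W) is W)
C: W (go to D, an L position)
From H Alice can move to I, reaching an L position.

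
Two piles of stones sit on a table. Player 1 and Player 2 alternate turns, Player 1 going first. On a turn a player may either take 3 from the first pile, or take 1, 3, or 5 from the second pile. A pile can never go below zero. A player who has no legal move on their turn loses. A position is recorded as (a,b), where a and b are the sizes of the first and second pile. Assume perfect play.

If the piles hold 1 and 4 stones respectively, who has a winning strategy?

Use the standard recursion: the mover loses at a terminal position; elsewhere, the mover wins exactly when some move hands the opponent an L position.
No move ever increases a pile, so every position that can arise here has a ≤ 1 and b ≤ 4; it is enough to label the cells with 0 ≤ a ≤ 1 and 0 ≤ b ≤ 4.
Every move lowers a or b (never raises either), so fill the grid row by row in increasing a, and left to right within a row: each cell's successors are then already labelled.
      b=0  b=1  b=2  b=3  b=4
a=0:    L    W    L    W    L
a=1:    L    W    L    W    L
Cells with no legal move (terminal, hence L): (0,0), (1,0).
The remaining L cells, each justified by listing all of its moves:
(0,2): only reaches (0,1)(W), which is W → L
(0,4): only reaches (0,3)(W), (0,1)(W), all W → L
(1,2): only reaches (1,1)(W), which is W → L
(1,4): only reaches (1,3)(W), (1,1)(W), all W → L
Every other cell has at least one move into one of the L cells above, so it is W.
The starting position (1,4) is L: whatever Player 1 does, the opponent receives a W position.

Player 2 wins.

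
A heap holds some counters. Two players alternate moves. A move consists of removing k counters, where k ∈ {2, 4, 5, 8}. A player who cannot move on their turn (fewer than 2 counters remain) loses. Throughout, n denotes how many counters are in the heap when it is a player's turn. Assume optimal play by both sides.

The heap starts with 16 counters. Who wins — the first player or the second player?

Classify positions by backward induction: terminal positions (no move available) are L. From any other position, the mover wins iff some move reaches an L.
n=0: no move → L
n=1: no move → L
n=2: W (go to 0, an L position)
n=3: W (go to 1, an L position)
n=4: W (go to 0, an L position)
n=5: W (go to 1, an L position)
n=6: W (go to 1, an L position)
n=7: L (options 5(W), 3(W), 2(W) are all W)
n=8: W (go to 0, an L position)
n=9: W (go to 7, an L position)
n=10: L (options 8(W), 6(W), 5(W), 2(W) are all W)
n=11: W (go to 7, an L position)
n=12: W (go to 10, an L position)
n=13: L (options 11(W), 9(W), 8(W), 5(W) are all W)
n=14: W (go to 10, an L position)
n=15: W (go to 13, an L position)
n=16: L (options 14(W), 12(W), 11(W), 8(W) are all W)
Every move from 16 reaches a W position, so the mover loses.

The second player wins.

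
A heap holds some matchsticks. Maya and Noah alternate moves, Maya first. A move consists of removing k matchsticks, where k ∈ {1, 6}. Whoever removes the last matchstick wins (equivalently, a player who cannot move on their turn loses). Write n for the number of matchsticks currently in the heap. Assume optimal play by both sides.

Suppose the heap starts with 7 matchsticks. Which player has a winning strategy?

Noah wins.

Compute win/loss labels from the base case upward. A position with no move is L. Any other position is W if it can reach an L in one move, else L.
n=0: no move → L
n=1: →0(L), so W
n=2: →1(W) only, which is W, so L
n=3: →2(L), so W
n=4: →3(W) only, which is W, so L
n=5: →4(L), so W
n=6: →0(L), so W
n=7: →6(W), 1(W) — all W, so L
The starting position 7 is L: whatever Maya does, the opponent receives a W position.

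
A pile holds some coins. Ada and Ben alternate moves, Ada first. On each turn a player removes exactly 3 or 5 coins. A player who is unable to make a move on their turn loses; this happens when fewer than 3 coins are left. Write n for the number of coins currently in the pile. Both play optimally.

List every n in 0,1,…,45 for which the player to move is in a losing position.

0, 1, 2, 8, 9, 10, 16, 17, 18, 24, 25, 26, 32, 33, 34, 40, 41, 42

Use the standard recursion: the mover loses at a terminal position; elsewhere, the mover wins exactly when some move hands the opponent an L position.
n=0: no move → L
n=1: no move → L
n=2: no move → L
n=3: reaches L-position 0 → W
n=4: reaches L-position 1 → W
n=5: reaches L-position 2 → W
n=6: reaches L-position 1 → W
n=7: reaches L-position 2 → W
n=8: only reaches 5(W), 3(W), all W → L
n=9: only reaches 6(W), 4(W), all W → L
n=10: only reaches 7(W), 5(W), all W → L
n=11: reaches L-position 8 → W
n=12: reaches L-position 9 → W
n=13: reaches L-position 10 → W
n=14: reaches L-position 9 → W
n=15: reaches L-position 10 → W
n=16: only reaches 13(W), 11(W), all W → L
n=17: only reaches 14(W), 12(W), all W → L
n=18: only reaches 15(W), 13(W), all W → L
n=19: reaches L-position 16 → W
n=20: reaches L-position 17 → W
n=21: reaches L-position 18 → W
n=22: reaches L-position 17 → W
n=23: reaches L-position 18 → W
n=24: only reaches 21(W), 19(W), all W → L
n=25: only reaches 22(W), 20(W), all W → L
n=26: only reaches 23(W), 21(W), all W → L
n=27: reaches L-position 24 → W
n=28: reaches L-position 25 → W
n=29: reaches L-position 26 → W
n=30: reaches L-position 25 → W
n=31: reaches L-position 26 → W
n=32: only reaches 29(W), 27(W), all W → L
n=33: only reaches 30(W), 28(W), all W → L
n=34: only reaches 31(W), 29(W), all W → L
n=35: reaches L-position 32 → W
n=36: reaches L-position 33 → W
n=37: reaches L-position 34 → W
n=38: reaches L-position 33 → W
n=39: reaches L-position 34 → W
n=40: only reaches 37(W), 35(W), all W → L
n=41: only reaches 38(W), 36(W), all W → L
n=42: only reaches 39(W), 37(W), all W → L
n=43: reaches L-position 40 → W
n=44: reaches L-position 41 → W
n=45: reaches L-position 42 → W
The losing starting values of n are exactly the entries labelled L in this table (18 of them).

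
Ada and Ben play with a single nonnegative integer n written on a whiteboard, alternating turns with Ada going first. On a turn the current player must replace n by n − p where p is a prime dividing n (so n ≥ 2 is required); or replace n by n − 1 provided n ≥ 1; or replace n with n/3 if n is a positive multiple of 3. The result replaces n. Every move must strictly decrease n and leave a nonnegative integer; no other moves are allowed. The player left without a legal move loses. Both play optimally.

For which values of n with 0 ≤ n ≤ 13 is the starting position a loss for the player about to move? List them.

0, 4, 8

Label each position W (a win for the player to move) or L (a loss). A position with no legal move is L; any other position is W exactly when some move reaches an L, and L when every move reaches a W.
n=0: no move → L
n=1: W (go to 0, an L position)
n=2: W (go to 0, an L position)
n=3: W (go to 0, an L position)
n=4: L (options 2(W), 3(W) are all W)
n=5: W (go to 0, an L position)
n=6: W (go to 4, an L position)
n=7: W (go to 0, an L position)
n=8: L (options 6(W), 7(W) are all W)
n=9: W (go to 8, an L position)
n=10: W (go to 8, an L position)
n=11: W (go to 0, an L position)
n=12: W (go to 4, an L position)
n=13: W (go to 0, an L position)
Reading off the rows marked L gives the requested list; there are 3 such values of n.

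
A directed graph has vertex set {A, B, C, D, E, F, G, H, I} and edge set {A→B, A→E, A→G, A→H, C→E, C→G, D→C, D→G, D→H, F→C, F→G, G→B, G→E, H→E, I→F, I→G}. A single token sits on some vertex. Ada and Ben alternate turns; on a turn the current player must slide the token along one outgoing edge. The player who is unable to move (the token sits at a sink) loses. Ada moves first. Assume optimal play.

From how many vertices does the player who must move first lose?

Positions with no move are L. A position that does have a move is losing for the player to move precisely when every available move leads to a winning position for the opponent. Fill in the labels:
Every edge goes from a vertex to one that appears earlier in the order B, E, G, C, H, F, I, D, A, so processing vertices in that order labels each vertex after all of its successors.
B: no outgoing edge → L
E: no outgoing edge → L
G: reaches L-position E → W
C: reaches L-position E → W
H: reaches L-position E → W
F: only reaches C(W), G(W), all W → L
I: reaches L-position F → W
D: only reaches H(W), C(W), G(W), all W → L
A: reaches L-position E → W
The L vertices are B, D, E, F; that is 4 in all.

4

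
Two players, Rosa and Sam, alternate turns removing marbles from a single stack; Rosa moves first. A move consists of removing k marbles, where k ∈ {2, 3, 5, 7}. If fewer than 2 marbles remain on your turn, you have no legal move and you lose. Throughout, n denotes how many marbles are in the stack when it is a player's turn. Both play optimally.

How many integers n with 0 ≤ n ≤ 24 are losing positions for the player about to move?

6

Compute win/loss labels from the base case upward. A position with no move is L. Any other position is W if it can reach an L in one move, else L.
n=0: no move → L
n=1: no move → L
n=2: can move to 0, which is L ⇒ W
n=3: can move to 1, which is L ⇒ W
n=4: can move to 1, which is L ⇒ W
n=5: can move to 0, which is L ⇒ W
n=6: can move to 1, which is L ⇒ W
n=7: can move to 0, which is L ⇒ W
n=8: can move to 1, which is L ⇒ W
n=9: moves to 7(W), 6(W), 4(W), 2(W); every one is W ⇒ L
n=10: moves to 8(W), 7(W), 5(W), 3(W); every one is W ⇒ L
n=11: can move to 9, which is L ⇒ W
n=12: can move to 10, which is L ⇒ W
n=13: can move to 10, which is L ⇒ W
n=14: can move to 9, which is L ⇒ W
n=15: can move to 10, which is L ⇒ W
n=16: can move to 9, which is L ⇒ W
n=17: can move to 10, which is L ⇒ W
n=18: moves to 16(W), 15(W), 13(W), 11(W); every one is W ⇒ L
n=19: moves to 17(W), 16(W), 14(W), 12(W); every one is W ⇒ L
n=20: can move to 18, which is L ⇒ W
n=21: can move to 19, which is L ⇒ W
n=22: can move to 19, which is L ⇒ W
n=23: can move to 18, which is L ⇒ W
n=24: can move to 19, which is L ⇒ W
L entries with 0 ≤ n ≤ 24: n = 0, 1, 9, 10, 18, 19; that makes 6.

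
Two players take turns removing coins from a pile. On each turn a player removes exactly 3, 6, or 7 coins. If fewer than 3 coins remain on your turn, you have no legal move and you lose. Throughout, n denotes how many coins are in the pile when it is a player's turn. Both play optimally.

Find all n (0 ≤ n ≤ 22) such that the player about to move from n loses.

Use the standard recursion: the mover loses at a terminal position; elsewhere, the mover wins exactly when some move hands the opponent an L position.
n=0: no move → L
n=1: no move → L
n=2: no move → L
n=3: →0(L), so W
n=4: →1(L), so W
n=5: →2(L), so W
n=6: →0(L), so W
n=7: →1(L), so W
n=8: →2(L), so W
n=9: →2(L), so W
n=10: →7(W), 4(W), 3(W) — all W, so L
n=11: →8(W), 5(W), 4(W) — all W, so L
n=12: →9(W), 6(W), 5(W) — all W, so L
n=13: →10(L), so W
n=14: →11(L), so W
n=15: →12(L), so W
n=16: →10(L), so W
n=17: →11(L), so W
n=18: →12(L), so W
n=19: →12(L), so W
n=20: →17(W), 14(W), 13(W) — all W, so L
n=21: →18(W), 15(W), 14(W) — all W, so L
n=22: →19(W), 16(W), 15(W) — all W, so L
Reading off the rows marked L gives the requested list; there are 9 such values of n.

0, 1, 2, 10, 11, 12, 20, 21, 22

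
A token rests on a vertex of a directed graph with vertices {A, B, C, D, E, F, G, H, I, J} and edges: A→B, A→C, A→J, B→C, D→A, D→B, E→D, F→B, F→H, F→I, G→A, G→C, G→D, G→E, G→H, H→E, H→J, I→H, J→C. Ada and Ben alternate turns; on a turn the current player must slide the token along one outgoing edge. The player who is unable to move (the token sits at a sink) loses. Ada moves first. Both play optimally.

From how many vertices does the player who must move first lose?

Use the standard recursion: the mover loses at a terminal position; elsewhere, the mover wins exactly when some move hands the opponent an L position.
Every edge goes from a vertex to one that appears earlier in the order C, B, J, A, D, E, H, I, F, G, so processing vertices in that order labels each vertex after all of its successors.
C: no outgoing edge → L
B: W (go to C, an L position)
J: W (go to C, an L position)
A: W (go to C, an L position)
D: L (options A(W), B(W) are all W)
E: W (go to D, an L position)
H: L (options E(W), J(W) are all W)
I: W (go to H, an L position)
F: W (go to H, an L position)
G: W (go to H, an L position)
The L vertices are C, D, H; that is 3 in all.

3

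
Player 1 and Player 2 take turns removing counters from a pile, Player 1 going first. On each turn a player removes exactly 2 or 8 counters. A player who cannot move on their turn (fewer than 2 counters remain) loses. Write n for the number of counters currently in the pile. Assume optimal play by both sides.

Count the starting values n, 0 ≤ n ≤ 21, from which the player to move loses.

10

Build the W/L table. Terminal = L. A non-terminal position is W if it has a move to some L; otherwise it is L.
n=0: no move → L
n=1: no move → L
n=2: reaches L-position 0 → W
n=3: reaches L-position 1 → W
n=4: only reaches 2(W), which is W → L
n=5: only reaches 3(W), which is W → L
n=6: reaches L-position 4 → W
n=7: reaches L-position 5 → W
n=8: reaches L-position 0 → W
n=9: reaches L-position 1 → W
n=10: only reaches 8(W), 2(W), all W → L
n=11: only reaches 9(W), 3(W), all W → L
n=12: reaches L-position 10 → W
n=13: reaches L-position 11 → W
n=14: only reaches 12(W), 6(W), all W → L
n=15: only reaches 13(W), 7(W), all W → L
n=16: reaches L-position 14 → W
n=17: reaches L-position 15 → W
n=18: reaches L-position 10 → W
n=19: reaches L-position 11 → W
n=20: only reaches 18(W), 12(W), all W → L
n=21: only reaches 19(W), 13(W), all W → L
L entries with 0 ≤ n ≤ 21: n = 0, 1, 4, 5, 10, 11, 14, 15, 20, 21; that makes 10.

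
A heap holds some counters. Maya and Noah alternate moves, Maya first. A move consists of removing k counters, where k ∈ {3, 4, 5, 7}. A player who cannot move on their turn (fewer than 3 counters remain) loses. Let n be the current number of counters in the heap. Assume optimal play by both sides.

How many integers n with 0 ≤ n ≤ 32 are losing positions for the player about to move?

Work bottom-up. With no move the player to move loses. Otherwise the position is W if at least one move leads to an L position for the opponent, and L if every move leads to a W.
n=0: no move → L
n=1: no move → L
n=2: no move → L
n=3: can move to 0, which is L ⇒ W
n=4: can move to 1, which is L ⇒ W
n=5: can move to 2, which is L ⇒ W
n=6: can move to 2, which is L ⇒ W
n=7: can move to 2, which is L ⇒ W
n=8: can move to 1, which is L ⇒ W
n=9: can move to 2, which is L ⇒ W
n=10: moves to 7(W), 6(W), 5(W), 3(W); every one is W ⇒ L
n=11: moves to 8(W), 7(W), 6(W), 4(W); every one is W ⇒ L
n=12: moves to 9(W), 8(W), 7(W), 5(W); every one is W ⇒ L
n=13: can move to 10, which is L ⇒ W
n=14: can move to 11, which is L ⇒ W
n=15: can move to 12, which is L ⇒ W
n=16: can move to 12, which is L ⇒ W
n=17: can move to 12, which is L ⇒ W
n=18: can move to 11, which is L ⇒ W
n=19: can move to 12, which is L ⇒ W
n=20: moves to 17(W), 16(W), 15(W), 13(W); every one is W ⇒ L
n=21: moves to 18(W), 17(W), 16(W), 14(W); every one is W ⇒ L
n=22: moves to 19(W), 18(W), 17(W), 15(W); every one is W ⇒ L
n=23: can move to 20, which is L ⇒ W
n=24: can move to 21, which is L ⇒ W
n=25: can move to 22, which is L ⇒ W
n=26: can move to 22, which is L ⇒ W
n=27: can move to 22, which is L ⇒ W
n=28: can move to 21, which is L ⇒ W
n=29: can move to 22, which is L ⇒ W
n=30: moves to 27(W), 26(W), 25(W), 23(W); every one is W ⇒ L
n=31: moves to 28(W), 27(W), 26(W), 24(W); every one is W ⇒ L
n=32: moves to 29(W), 28(W), 27(W), 25(W); every one is W ⇒ L
L entries with 0 ≤ n ≤ 32: n = 0, 1, 2, 10, 11, 12, 20, 21, 22, 30, 31, 32; that makes 12.

12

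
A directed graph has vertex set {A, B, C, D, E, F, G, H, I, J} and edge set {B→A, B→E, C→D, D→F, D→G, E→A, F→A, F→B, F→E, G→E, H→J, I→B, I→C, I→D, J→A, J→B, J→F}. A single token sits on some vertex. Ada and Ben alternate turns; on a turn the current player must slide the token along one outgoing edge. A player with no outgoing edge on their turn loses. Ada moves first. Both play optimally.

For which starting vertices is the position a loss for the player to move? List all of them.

A, C, G, H

Label each position W (a win for the player to move) or L (a loss). A position with no legal move is L; any other position is W exactly when some move reaches an L, and L when every move reaches a W.
Every edge goes from a vertex to one that appears earlier in the order A, E, B, F, J, G, D, C, H, I, so processing vertices in that order labels each vertex after all of its successors.
A: no outgoing edge → L
E: can move to A, which is L ⇒ W
B: can move to A, which is L ⇒ W
F: can move to A, which is L ⇒ W
J: can move to A, which is L ⇒ W
G: the only move is to E(W), a W ⇒ L
D: can move to G, which is L ⇒ W
C: the only move is to D(W), a W ⇒ L
H: the only move is to J(W), a W ⇒ L
I: can move to C, which is L ⇒ W
The losing starting vertices are exactly the entries labelled L in this table (4 of them).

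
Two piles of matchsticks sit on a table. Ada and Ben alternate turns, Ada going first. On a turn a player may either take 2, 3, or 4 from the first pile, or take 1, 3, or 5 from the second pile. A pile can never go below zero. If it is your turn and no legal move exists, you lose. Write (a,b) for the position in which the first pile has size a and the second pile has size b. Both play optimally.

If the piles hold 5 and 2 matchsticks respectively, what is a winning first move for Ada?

Move to (1,2).

Positions with no move are L. A position that does have a move is losing for the player to move precisely when every available move leads to a winning position for the opponent. Fill in the labels:
No move ever increases a pile, so every position that can arise here has a ≤ 5 and b ≤ 2; it is enough to label the cells with 0 ≤ a ≤ 5 and 0 ≤ b ≤ 2.
Every move lowers a or b (never raises either), so fill the grid row by row in increasing a, and left to right within a row: each cell's successors are then already labelled.
      b=0  b=1  b=2
a=0:    L    W    L
a=1:    L    W    L
a=2:    W    L    W
a=3:    W    L    W
a=4:    W    W    W
a=5:    W    W    W
Cells with no legal move (terminal, hence L): (0,0), (1,0).
The remaining L cells, each justified by listing all of its moves:
(0,2): only reaches (0,1)(W), which is W → L
(1,2): only reaches (1,1)(W), which is W → L
(2,1): only reaches (0,1)(W), (2,0)(W), all W → L
(3,1): only reaches (1,1)(W), (0,1)(W), (3,0)(W), all W → L
Every other cell has at least one move into one of the L cells above, so it is W.
From (5,2), the L positions reachable in one move are: (1,2).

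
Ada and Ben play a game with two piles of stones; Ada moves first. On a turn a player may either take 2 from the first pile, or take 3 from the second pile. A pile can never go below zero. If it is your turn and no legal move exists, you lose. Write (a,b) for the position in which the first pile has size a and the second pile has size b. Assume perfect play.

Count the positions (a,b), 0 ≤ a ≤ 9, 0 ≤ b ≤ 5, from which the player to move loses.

Use the standard recursion: the mover loses at a terminal position; elsewhere, the mover wins exactly when some move hands the opponent an L position.
Every move lowers a or b (never raises either), so fill the grid row by row in increasing a, and left to right within a row: each cell's successors are then already labelled.
      b=0  b=1  b=2  b=3  b=4  b=5
a=0:    L    L    L    W    W    W
a=1:    L    L    L    W    W    W
a=2:    W    W    W    L    L    L
a=3:    W    W    W    L    L    L
a=4:    L    L    L    W    W    W
a=5:    L    L    L    W    W    W
a=6:    W    W    W    L    L    L
a=7:    W    W    W    L    L    L
a=8:    L    L    L    W    W    W
a=9:    L    L    L    W    W    W
Cells with no legal move (terminal, hence L): (0,0), (0,1), (0,2), (1,0), (1,1), (1,2).
The remaining L cells, each justified by listing all of its moves:
(2,3): L (options (0,3)(W), (2,0)(W) are all W)
(2,4): L (options (0,4)(W), (2,1)(W) are all W)
(2,5): L (options (0,5)(W), (2,2)(W) are all W)
(3,3): L (options (1,3)(W), (3,0)(W) are all W)
(3,4): L (options (1,4)(W), (3,1)(W) are all W)
(3,5): L (options (1,5)(W), (3,2)(W) are all W)
(4,0): L (sole option (2,0)(W) is W)
(4,1): L (sole option (2,1)(W) is W)
(4,2): L (sole option (2,2)(W) is W)
(5,0): L (sole option (3,0)(W) is W)
(5,1): L (sole option (3,1)(W) is W)
(5,2): L (sole option (3,2)(W) is W)
(6,3): L (options (4,3)(W), (6,0)(W) are all W)
(6,4): L (options (4,4)(W), (6,1)(W) are all W)
(6,5): L (options (4,5)(W), (6,2)(W) are all W)
(7,3): L (options (5,3)(W), (7,0)(W) are all W)
(7,4): L (options (5,4)(W), (7,1)(W) are all W)
(7,5): L (options (5,5)(W), (7,2)(W) are all W)
(8,0): L (sole option (6,0)(W) is W)
(8,1): L (sole option (6,1)(W) is W)
(8,2): L (sole option (6,2)(W) is W)
(9,0): L (sole option (7,0)(W) is W)
(9,1): L (sole option (7,1)(W) is W)
(9,2): L (sole option (7,2)(W) is W)
Every other cell has at least one move into one of the L cells above, so it is W.
L cells per row: a=0: 3, a=1: 3, a=2: 3, a=3: 3, a=4: 3, a=5: 3, a=6: 3, a=7: 3, a=8: 3, a=9: 3; total 30.

30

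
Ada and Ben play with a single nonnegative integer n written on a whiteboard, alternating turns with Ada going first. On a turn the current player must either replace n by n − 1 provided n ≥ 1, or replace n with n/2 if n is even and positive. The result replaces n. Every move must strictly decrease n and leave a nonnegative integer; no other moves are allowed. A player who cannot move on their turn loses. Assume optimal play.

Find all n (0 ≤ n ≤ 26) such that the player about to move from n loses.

0, 2, 5, 7, 9, 11, 13, 15, 17, 19, 21, 23, 25

Work bottom-up. With no move the player to move loses. Otherwise the position is W if at least one move leads to an L position for the opponent, and L if every move leads to a W.
n=0: no move → L
n=1: →0(L), so W
n=2: →1(W) only, which is W, so L
n=3: →2(L), so W
n=4: →2(L), so W
n=5: →4(W) only, which is W, so L
n=6: →5(L), so W
n=7: →6(W) only, which is W, so L
n=8: →7(L), so W
n=9: →8(W) only, which is W, so L
n=10: →5(L), so W
n=11: →10(W) only, which is W, so L
n=12: →11(L), so W
n=13: →12(W) only, which is W, so L
n=14: →7(L), so W
n=15: →14(W) only, which is W, so L
n=16: →15(L), so W
n=17: →16(W) only, which is W, so L
n=18: →9(L), so W
n=19: →18(W) only, which is W, so L
n=20: →19(L), so W
n=21: →20(W) only, which is W, so L
n=22: →11(L), so W
n=23: →22(W) only, which is W, so L
n=24: →23(L), so W
n=25: →24(W) only, which is W, so L
n=26: →13(L), so W
Reading off the rows marked L gives the requested list; there are 13 such values of n.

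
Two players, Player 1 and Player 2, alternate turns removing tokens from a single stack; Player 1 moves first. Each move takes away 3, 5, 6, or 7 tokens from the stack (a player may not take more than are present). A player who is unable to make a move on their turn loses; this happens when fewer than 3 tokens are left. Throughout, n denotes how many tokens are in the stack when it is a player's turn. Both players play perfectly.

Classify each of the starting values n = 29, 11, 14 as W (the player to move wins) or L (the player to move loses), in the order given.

29: W, 11: L, 14: W

Label each position W (a win for the player to move) or L (a loss). A position with no legal move is L; any other position is W exactly when some move reaches an L, and L when every move reaches a W.
n=0: no move → L
n=1: no move → L
n=2: no move → L
n=3: can move to 0, which is L ⇒ W
n=4: can move to 1, which is L ⇒ W
n=5: can move to 2, which is L ⇒ W
n=6: can move to 1, which is L ⇒ W
n=7: can move to 2, which is L ⇒ W
n=8: can move to 2, which is L ⇒ W
n=9: can move to 2, which is L ⇒ W
n=10: moves to 7(W), 5(W), 4(W), 3(W); every one is W ⇒ L
n=11: moves to 8(W), 6(W), 5(W), 4(W); every one is W ⇒ L
n=12: moves to 9(W), 7(W), 6(W), 5(W); every one is W ⇒ L
n=13: can move to 10, which is L ⇒ W
n=14: can move to 11, which is L ⇒ W
n=15: can move to 12, which is L ⇒ W
n=16: can move to 11, which is L ⇒ W
n=17: can move to 12, which is L ⇒ W
n=18: can move to 12, which is L ⇒ W
n=19: can move to 12, which is L ⇒ W
n=20: moves to 17(W), 15(W), 14(W), 13(W); every one is W ⇒ L
n=21: moves to 18(W), 16(W), 15(W), 14(W); every one is W ⇒ L
n=22: moves to 19(W), 17(W), 16(W), 15(W); every one is W ⇒ L
n=23: can move to 20, which is L ⇒ W
n=24: can move to 21, which is L ⇒ W
n=25: can move to 22, which is L ⇒ W
n=26: can move to 21, which is L ⇒ W
n=27: can move to 22, which is L ⇒ W
n=28: can move to 22, which is L ⇒ W
n=29: can move to 22, which is L ⇒ W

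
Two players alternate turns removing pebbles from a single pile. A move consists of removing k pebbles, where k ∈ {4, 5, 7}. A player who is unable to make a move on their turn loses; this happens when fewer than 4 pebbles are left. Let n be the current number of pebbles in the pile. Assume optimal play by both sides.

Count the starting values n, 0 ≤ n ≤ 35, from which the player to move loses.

15

Classify positions by backward induction: terminal positions (no move available) are L. From any other position, the mover wins iff some move reaches an L.
n=0: no move → L
n=1: no move → L
n=2: no move → L
n=3: no move → L
n=4: →0(L), so W
n=5: →1(L), so W
n=6: →2(L), so W
n=7: →3(L), so W
n=8: →3(L), so W
n=9: →2(L), so W
n=10: →3(L), so W
n=11: →7(W), 6(W), 4(W) — all W, so L
n=12: →8(W), 7(W), 5(W) — all W, so L
n=13: →9(W), 8(W), 6(W) — all W, so L
n=14: →10(W), 9(W), 7(W) — all W, so L
n=15: →11(L), so W
n=16: →12(L), so W
n=17: →13(L), so W
n=18: →14(L), so W
n=19: →14(L), so W
n=20: →13(L), so W
n=21: →14(L), so W
n=22: →18(W), 17(W), 15(W) — all W, so L
n=23: →19(W), 18(W), 16(W) — all W, so L
n=24: →20(W), 19(W), 17(W) — all W, so L
n=25: →21(W), 20(W), 18(W) — all W, so L
n=26: →22(L), so W
n=27: →23(L), so W
n=28: →24(L), so W
n=29: →25(L), so W
n=30: →25(L), so W
n=31: →24(L), so W
n=32: →25(L), so W
n=33: →29(W), 28(W), 26(W) — all W, so L
n=34: →30(W), 29(W), 27(W) — all W, so L
n=35: →31(W), 30(W), 28(W) — all W, so L
L entries with 0 ≤ n ≤ 35: n = 0, 1, 2, 3, 11, 12, 13, 14, 22, 23, 24, 25, 33, 34, 35; that makes 15.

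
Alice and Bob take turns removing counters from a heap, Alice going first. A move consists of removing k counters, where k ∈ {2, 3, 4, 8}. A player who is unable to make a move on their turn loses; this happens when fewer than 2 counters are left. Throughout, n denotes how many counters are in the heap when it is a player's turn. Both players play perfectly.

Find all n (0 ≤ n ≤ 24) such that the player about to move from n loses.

Positions with no move are L. A position that does have a move is losing for the player to move precisely when every available move leads to a winning position for the opponent. Fill in the labels:
n=0: no move → L
n=1: no move → L
n=2: reaches L-position 0 → W
n=3: reaches L-position 1 → W
n=4: reaches L-position 1 → W
n=5: reaches L-position 1 → W
n=6: only reaches 4(W), 3(W), 2(W), all W → L
n=7: only reaches 5(W), 4(W), 3(W), all W → L
n=8: reaches L-position 6 → W
n=9: reaches L-position 7 → W
n=10: reaches L-position 7 → W
n=11: reaches L-position 7 → W
n=12: only reaches 10(W), 9(W), 8(W), 4(W), all W → L
n=13: only reaches 11(W), 10(W), 9(W), 5(W), all W → L
n=14: reaches L-position 12 → W
n=15: reaches L-position 13 → W
n=16: reaches L-position 13 → W
n=17: reaches L-position 13 → W
n=18: only reaches 16(W), 15(W), 14(W), 10(W), all W → L
n=19: only reaches 17(W), 16(W), 15(W), 11(W), all W → L
n=20: reaches L-position 18 → W
n=21: reaches L-position 19 → W
n=22: reaches L-position 19 → W
n=23: reaches L-position 19 → W
n=24: only reaches 22(W), 21(W), 20(W), 16(W), all W → L
Reading off the rows marked L gives the requested list; there are 9 such values of n.

0, 1, 6, 7, 12, 13, 18, 19, 24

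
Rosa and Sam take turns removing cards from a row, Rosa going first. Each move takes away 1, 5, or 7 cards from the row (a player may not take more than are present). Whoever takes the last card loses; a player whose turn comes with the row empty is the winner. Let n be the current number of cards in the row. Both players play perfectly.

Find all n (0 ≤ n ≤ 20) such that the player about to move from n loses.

Label each position W (a win for the player to move) or L (a loss). A position with no legal move is W; any other position is W exactly when some move reaches an L, and L when every move reaches a W.
n=0: no move; the opponent has just taken the last card and therefore loses → W
n=1: only reaches 0(W), which is W → L
n=2: reaches L-position 1 → W
n=3: only reaches 2(W), which is W → L
n=4: reaches L-position 3 → W
n=5: only reaches 4(W), 0(W), all W → L
n=6: reaches L-position 5 → W
n=7: only reaches 6(W), 2(W), 0(W), all W → L
n=8: reaches L-position 7 → W
n=9: only reaches 8(W), 4(W), 2(W), all W → L
n=10: reaches L-position 9 → W
n=11: only reaches 10(W), 6(W), 4(W), all W → L
n=12: reaches L-position 11 → W
n=13: only reaches 12(W), 8(W), 6(W), all W → L
n=14: reaches L-position 13 → W
n=15: only reaches 14(W), 10(W), 8(W), all W → L
n=16: reaches L-position 15 → W
n=17: only reaches 16(W), 12(W), 10(W), all W → L
n=18: reaches L-position 17 → W
n=19: only reaches 18(W), 14(W), 12(W), all W → L
n=20: reaches L-position 19 → W
Reading off the rows marked L gives the requested list; there are 10 such values of n.

1, 3, 5, 7, 9, 11, 13, 15, 17, 19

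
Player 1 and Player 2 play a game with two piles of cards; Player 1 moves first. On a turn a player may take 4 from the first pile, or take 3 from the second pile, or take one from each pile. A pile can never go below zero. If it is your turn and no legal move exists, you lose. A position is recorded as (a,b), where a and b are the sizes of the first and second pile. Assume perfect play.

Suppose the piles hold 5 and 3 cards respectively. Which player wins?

Work bottom-up. With no move the player to move loses. Otherwise the position is W if at least one move leads to an L position for the opponent, and L if every move leads to a W.
No move ever increases a pile, so every position that can arise here has a ≤ 5 and b ≤ 3; it is enough to label the cells with 0 ≤ a ≤ 5 and 0 ≤ b ≤ 3.
Every move lowers a or b (never raises either), so fill the grid row by row in increasing a, and left to right within a row: each cell's successors are then already labelled.
      b=0  b=1  b=2  b=3
a=0:    L    L    L    W
a=1:    L    W    W    W
a=2:    L    W    L    W
a=3:    L    W    L    W
a=4:    W    W    W    W
a=5:    W    L    L    L
Cells with no legal move (terminal, hence L): (0,0), (0,1), (0,2), (1,0), (2,0), (3,0).
The remaining L cells, each justified by listing all of its moves:
(2,2): →(1,1)(W) only, which is W, so L
(3,2): →(2,1)(W) only, which is W, so L
(5,1): →(1,1)(W), (4,0)(W) — all W, so L
(5,2): →(1,2)(W), (4,1)(W) — all W, so L
(5,3): →(1,3)(W), (5,0)(W), (4,2)(W) — all W, so L
Every other cell has at least one move into one of the L cells above, so it is W.
Every move from (5,3) reaches a W position, so the mover loses.

Player 2 wins.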